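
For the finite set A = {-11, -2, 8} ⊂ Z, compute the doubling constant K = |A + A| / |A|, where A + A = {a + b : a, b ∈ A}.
K = |A + A| / |A| = 6/3 = 2

Enumerate A + A = {a + b : a, b ∈ A}. With |A| = 3, there are |A|^2 = 9 ordered sum pairs; collecting distinct values, A + A = {-22, -13, -4, -3, 6, 16}, so |A + A| = 6. Thus K = 6/3 = 2. For comparison, the minimum possible |A + A| over all 3-element sets is 2·3 − 1 = 5 (so min K = 5/3), attained only by arithmetic progressions.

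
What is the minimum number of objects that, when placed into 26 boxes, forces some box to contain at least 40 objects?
n = (40 − 1)·26 + 1 = 1015

By the generalised pigeonhole principle, to guarantee some box contains ≥ r objects we need more than (r − 1) · k objects total. Threshold: n = (r − 1) · k + 1. With r = 40 and k = 26: n = 39 · 26 + 1 = 1014 + 1 = 1015. For n = 1014 = 39 · 26, we can put exactly 39 objects in every box, avoiding 40 in any single one — so 1015 is tight.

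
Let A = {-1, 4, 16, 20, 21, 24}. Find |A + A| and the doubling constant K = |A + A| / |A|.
K = |A + A| / |A| = 19/6

Enumerate A + A = {a + b : a, b ∈ A}. With |A| = 6, there are |A|^2 = 36 ordered sum pairs; collecting distinct values, A + A = {-2, 3, 8, 15, 19, 20, 23, 24, 25, 28, 32, 36, 37, 40, 41, 42, 44, 45, 48}, so |A + A| = 19. Thus K = 19/6. For comparison, the minimum possible |A + A| over all 6-element sets is 2·6 − 1 = 11 (so min K = 11/6), attained only by arithmetic progressions.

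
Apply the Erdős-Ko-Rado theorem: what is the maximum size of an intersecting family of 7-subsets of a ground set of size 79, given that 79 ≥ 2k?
max |F| = C(78, 6) = 256851595

Erdős-Ko-Rado (1961): when n ≥ 2k, max |F| = C(n−1, k−1). The bound is attained by the star {A : i ∈ A} for any fixed i ∈ [n]. Here C(79−1, 7−1) = C(78, 6) = 256851595.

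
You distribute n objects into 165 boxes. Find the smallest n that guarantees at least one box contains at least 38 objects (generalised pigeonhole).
n = (38 − 1)·165 + 1 = 6106

By the generalised pigeonhole principle, to guarantee some box contains ≥ r objects we need more than (r − 1) · k objects total. Threshold: n = (r − 1) · k + 1. With r = 38 and k = 165: n = 37 · 165 + 1 = 6105 + 1 = 6106. For n = 6105 = 37 · 165, we can put exactly 37 objects in every box, avoiding 38 in any single one — so 6106 is tight.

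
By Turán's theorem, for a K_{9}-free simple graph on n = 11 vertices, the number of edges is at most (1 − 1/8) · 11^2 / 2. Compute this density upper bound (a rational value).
Turán density bound = (7/8) · 11^2/2 = 847/16 ≈ 52.9375

Turán's theorem: ex(n, K_{r+1}) is achieved by the complete r-partite Turán graph T(n, r) with parts as balanced as possible, and is at most (1 − 1/r) · n^2/2. For r = 8, n = 11: the density bound is (7/8) · 121/2 = 847/16 ≈ 52.9375. The integer-valued extremum is e(T(11, 8)) = 52, which is strictly less than the density bound 847/16 since 8 ∤ 11 (the parts of T(11, 8) cannot all be equal).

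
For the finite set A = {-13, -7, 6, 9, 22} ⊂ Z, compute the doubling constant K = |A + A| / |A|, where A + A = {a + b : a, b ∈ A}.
K = |A + A| / |A| = 14/5

Enumerate A + A = {a + b : a, b ∈ A}. With |A| = 5, there are |A|^2 = 25 ordered sum pairs; collecting distinct values, A + A = {-26, -20, -14, -7, -4, -1, 2, 9, 12, 15, 18, 28, 31, 44}, so |A + A| = 14. Thus K = 14/5. For comparison, the minimum possible |A + A| over all 5-element sets is 2·5 − 1 = 9 (so min K = 9/5), attained only by arithmetic progressions.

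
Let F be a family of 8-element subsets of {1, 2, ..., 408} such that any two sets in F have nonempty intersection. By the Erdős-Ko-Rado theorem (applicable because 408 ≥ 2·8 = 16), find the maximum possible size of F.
max |F| = C(407, 7) = 348499184786181

The Erdős-Ko-Rado theorem states: for n ≥ 2k, an intersecting family of k-subsets of an n-element set has size at most C(n − 1, k − 1), with equality for 'star' families {A ⊆ [n] : |A| = k, i ∈ A} (fix an element i). For n = 408, k = 8: C(407, 7) = 348499184786181.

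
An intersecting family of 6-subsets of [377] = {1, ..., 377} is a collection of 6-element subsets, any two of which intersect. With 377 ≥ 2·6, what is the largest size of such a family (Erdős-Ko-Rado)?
max |F| = C(376, 5) = 60976324200

Erdős-Ko-Rado (1961): when n ≥ 2k, max |F| = C(n−1, k−1). The bound is attained by the star {A : i ∈ A} for any fixed i ∈ [n]. Here C(377−1, 6−1) = C(376, 5) = 60976324200.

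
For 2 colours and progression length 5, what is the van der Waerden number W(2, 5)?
W(2, 5) = 178

W(2, 5) = 178. The lower bound W(2, 5) > 177 comes from an explicit good 2-colouring of [1, 177]; the upper bound W(2, 5) ≤ 178 was verified by exhaustive search over 2-colourings of [1, 178].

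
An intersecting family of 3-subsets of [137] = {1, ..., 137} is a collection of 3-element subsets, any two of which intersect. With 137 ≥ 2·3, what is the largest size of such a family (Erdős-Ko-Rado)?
max |F| = C(136, 2) = 9180

Erdős-Ko-Rado (1961): when n ≥ 2k, max |F| = C(n−1, k−1). The bound is attained by the star {A : i ∈ A} for any fixed i ∈ [n]. Here C(137−1, 3−1) = C(136, 2) = 9180.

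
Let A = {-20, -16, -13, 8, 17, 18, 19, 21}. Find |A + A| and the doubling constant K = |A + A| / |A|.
K = |A + A| / |A| = 32/8 = 4

Enumerate A + A = {a + b : a, b ∈ A}. With |A| = 8, there are |A|^2 = 64 ordered sum pairs; collecting distinct values, A + A = {-40, -36, -33, -32, -29, -26, -12, -8, -5, -3, -2, -1, 1, 2, 3, 4, 5, 6, 8, 16, 25, 26, 27, 29, 34, 35, 36, 37, 38, 39, 40, 42}, so |A + A| = 32. Thus K = 32/8 = 4. For comparison, the minimum possible |A + A| over all 8-element sets is 2·8 − 1 = 15 (so min K = 15/8), attained only by arithmetic progressions.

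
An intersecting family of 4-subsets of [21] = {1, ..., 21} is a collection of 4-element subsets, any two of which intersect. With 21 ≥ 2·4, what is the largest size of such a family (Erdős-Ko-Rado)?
max |F| = C(20, 3) = 1140

Erdős-Ko-Rado (1961): when n ≥ 2k, max |F| = C(n−1, k−1). The bound is attained by the star {A : i ∈ A} for any fixed i ∈ [n]. Here C(21−1, 4−1) = C(20, 3) = 1140.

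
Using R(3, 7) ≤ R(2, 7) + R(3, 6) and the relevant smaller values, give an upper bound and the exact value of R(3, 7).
R(3, 7) ≤ R(2, 7) + R(3, 6) = 7 + 18 = 25; exact value R(3, 7) = 23.

The Erdős–Szekeres recurrence R(r, s) ≤ R(r−1, s) + R(r, s−1) applied to (r, s) = (3, 7) gives
  R(3, 7) ≤ R(2, 7) + R(3, 6) = 7 + 18 = 25.
(Recall R(2, k) = k and R is symmetric.) The recurrence is not tight here (it gives 25, but the exact value is R(3, 7) = 23); the tight upper bound requires a sharper argument than the simple recurrence, combined with a lower-bound construction on K_{22}.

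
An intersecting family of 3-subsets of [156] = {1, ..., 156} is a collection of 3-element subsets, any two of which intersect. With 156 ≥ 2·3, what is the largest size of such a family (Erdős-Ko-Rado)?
max |F| = C(155, 2) = 11935

The Erdős-Ko-Rado theorem states: for n ≥ 2k, an intersecting family of k-subsets of an n-element set has size at most C(n − 1, k − 1), with equality for 'star' families {A ⊆ [n] : |A| = k, i ∈ A} (fix an element i). For n = 156, k = 3: C(155, 2) = 11935.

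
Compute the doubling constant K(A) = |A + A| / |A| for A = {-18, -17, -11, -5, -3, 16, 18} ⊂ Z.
K = |A + A| / |A| = 26/7

Enumerate A + A = {a + b : a, b ∈ A}. With |A| = 7, there are |A|^2 = 49 ordered sum pairs; collecting distinct values, A + A = {-36, -35, -34, -29, -28, -23, -22, -21, -20, -16, -14, -10, -8, -6, -2, -1, 0, 1, 5, 7, 11, 13, 15, 32, 34, 36}, so |A + A| = 26. Thus K = 26/7. For comparison, the minimum possible |A + A| over all 7-element sets is 2·7 − 1 = 13 (so min K = 13/7), attained only by arithmetic progressions.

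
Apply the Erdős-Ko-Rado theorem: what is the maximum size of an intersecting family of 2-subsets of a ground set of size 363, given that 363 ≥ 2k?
max |F| = C(362, 1) = 362

The Erdős-Ko-Rado theorem states: for n ≥ 2k, an intersecting family of k-subsets of an n-element set has size at most C(n − 1, k − 1), with equality for 'star' families {A ⊆ [n] : |A| = k, i ∈ A} (fix an element i). For n = 363, k = 2: C(362, 1) = 362.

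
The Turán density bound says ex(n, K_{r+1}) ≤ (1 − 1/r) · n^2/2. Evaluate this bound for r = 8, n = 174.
Turán density bound = (7/8) · 174^2/2 = 52983/4 ≈ 13245.75

Turán's theorem: ex(n, K_{r+1}) is achieved by the complete r-partite Turán graph T(n, r) with parts as balanced as possible, and is at most (1 − 1/r) · n^2/2. For r = 8, n = 174: the density bound is (7/8) · 30276/2 = 52983/4 ≈ 13245.75. The integer-valued extremum is e(T(174, 8)) = 13245, which is strictly less than the density bound 52983/4 since 8 ∤ 174 (the parts of T(174, 8) cannot all be equal).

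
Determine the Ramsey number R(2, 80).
R(2, 80) = 80

R(2, k) = k for all k ≥ 2: in a 2-colouring of K_k, either some edge is red (a red K_2) or all edges are blue (a blue K_k). And K_{79} coloured all-blue has no blue K_80, so R(2, 80) > 79. Hence R(2, 80) = 80.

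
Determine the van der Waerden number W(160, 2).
W(160, 2) = 160 + 1 = 161

A 2-term AP is any pair of integers, so a monochromatic 2-AP exists iff some colour is used at least twice. With 160 colours, the colouring i ↦ i on {1, ..., 160} uses each colour once, avoiding any monochromatic pair, so W(160, 2) > 160. For {1, ..., 161}, pigeonhole forces two integers of the same colour, which form a monochromatic 2-AP. Hence W(160, 2) = 161.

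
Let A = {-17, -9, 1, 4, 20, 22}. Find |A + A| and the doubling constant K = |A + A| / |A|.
K = |A + A| / |A| = 20/6 = 10/3

Enumerate A + A = {a + b : a, b ∈ A}. With |A| = 6, there are |A|^2 = 36 ordered sum pairs; collecting distinct values, A + A = {-34, -26, -18, -16, -13, -8, -5, 2, 3, 5, 8, 11, 13, 21, 23, 24, 26, 40, 42, 44}, so |A + A| = 20. Thus K = 20/6 = 10/3. For comparison, the minimum possible |A + A| over all 6-element sets is 2·6 − 1 = 11 (so min K = 11/6), attained only by arithmetic progressions.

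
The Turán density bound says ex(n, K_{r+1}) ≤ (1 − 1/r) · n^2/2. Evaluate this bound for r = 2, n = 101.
Turán density bound = (1/2) · 101^2/2 = 10201/4 ≈ 2550.25

Turán's theorem: ex(n, K_{r+1}) is achieved by the complete r-partite Turán graph T(n, r) with parts as balanced as possible, and is at most (1 − 1/r) · n^2/2. For r = 2, n = 101: the density bound is (1/2) · 10201/2 = 10201/4 ≈ 2550.25. The integer-valued extremum is e(T(101, 2)) = 2550, which is strictly less than the density bound 10201/4 since 2 ∤ 101 (the parts of T(101, 2) cannot all be equal).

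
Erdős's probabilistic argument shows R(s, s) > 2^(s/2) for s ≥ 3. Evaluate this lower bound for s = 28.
2^(28/2) = 16384; so R(28, 28) > 16384

Colour each edge of K_n uniformly at random with red/blue. The expected number of monochromatic K_28 is C(n, 28) · 2 · 2^(−C(28,2)). If C(n, 28) · 2^(1 − C(28,2)) < 1, then with positive probability no monochromatic K_28 exists, so R(28, 28) > n. The standard estimate C(n, 28) ≤ n^28/28! shows this inequality holds whenever n ≤ 2^(28/2) (since 28! · 2^(C(28,2) − 1) > 2^(28^2/2) ≥ n^28). Hence R(28, 28) > 2^(28/2) = 16384.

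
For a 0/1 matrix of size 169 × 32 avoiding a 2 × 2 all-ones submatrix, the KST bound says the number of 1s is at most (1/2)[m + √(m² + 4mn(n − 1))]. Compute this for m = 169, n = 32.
z(169, 32; 2, 2) ≤ (1/2)[169 + √(169² + 4·169·32·31)] = (1/2)[169 + √699153] = 502.5768

Kővári–Sós–Turán: let r_1, ..., r_169 be the row sums and z = Σ r_i the total number of 1s. Each pair of columns can share at most one row with both entries 1 (else a 2×2 all-ones block appears), so Σ_i C(r_i, 2) ≤ C(32, 2) = 496. By convexity Σ_i C(r_i, 2) ≥ 169·C(z/169, 2) = z(z − 169)/(2·169), giving z² − 169z − 169·32·31 ≤ 0 and hence z ≤ (1/2)[169 + √(28561 + 4·167648)] = (1/2)[169 + √699153] ≈ (1/2)(169 + 836.1537) = 502.5768.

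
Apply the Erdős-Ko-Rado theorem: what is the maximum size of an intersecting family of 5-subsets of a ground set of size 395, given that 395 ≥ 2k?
max |F| = C(394, 4) = 988872626

The Erdős-Ko-Rado theorem states: for n ≥ 2k, an intersecting family of k-subsets of an n-element set has size at most C(n − 1, k − 1), with equality for 'star' families {A ⊆ [n] : |A| = k, i ∈ A} (fix an element i). For n = 395, k = 5: C(394, 4) = 988872626.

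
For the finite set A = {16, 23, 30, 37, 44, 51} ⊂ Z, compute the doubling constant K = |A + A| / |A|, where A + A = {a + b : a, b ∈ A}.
K = |A + A| / |A| = 11/6

Enumerate A + A = {a + b : a, b ∈ A}. With |A| = 6, there are |A|^2 = 36 ordered sum pairs; collecting distinct values, A + A = {32, 39, 46, 53, 60, 67, 74, 81, 88, 95, 102}, so |A + A| = 11. Thus K = 11/6. Here |A + A| = 2|A| − 1 = 11, the minimum possible — so K = 11/6 is minimal, which holds iff A is an arithmetic progression.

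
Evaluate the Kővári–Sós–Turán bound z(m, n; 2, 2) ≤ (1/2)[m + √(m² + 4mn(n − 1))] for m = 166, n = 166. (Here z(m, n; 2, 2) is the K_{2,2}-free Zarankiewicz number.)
z(166, 166; 2, 2) ≤ (1/2)[166 + √(166² + 4·166·166·165)] = (1/2)[166 + √18214516] = 2216.9234

Kővári–Sós–Turán: let r_1, ..., r_166 be the row sums and z = Σ r_i the total number of 1s. Each pair of columns can share at most one row with both entries 1 (else a 2×2 all-ones block appears), so Σ_i C(r_i, 2) ≤ C(166, 2) = 13695. By convexity Σ_i C(r_i, 2) ≥ 166·C(z/166, 2) = z(z − 166)/(2·166), giving z² − 166z − 166·166·165 ≤ 0 and hence z ≤ (1/2)[166 + √(27556 + 4·4546740)] = (1/2)[166 + √18214516] ≈ (1/2)(166 + 4267.8468) = 2216.9234.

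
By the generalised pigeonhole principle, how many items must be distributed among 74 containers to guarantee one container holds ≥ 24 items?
n = (24 − 1)·74 + 1 = 1703

By the generalised pigeonhole principle, to guarantee some box contains ≥ r objects we need more than (r − 1) · k objects total. Threshold: n = (r − 1) · k + 1. With r = 24 and k = 74: n = 23 · 74 + 1 = 1702 + 1 = 1703. For n = 1702 = 23 · 74, we can put exactly 23 objects in every box, avoiding 24 in any single one — so 1703 is tight.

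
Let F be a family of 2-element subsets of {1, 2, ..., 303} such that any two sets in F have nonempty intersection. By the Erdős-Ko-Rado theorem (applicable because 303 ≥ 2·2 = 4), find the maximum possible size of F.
max |F| = C(302, 1) = 302

Erdős-Ko-Rado (1961): when n ≥ 2k, max |F| = C(n−1, k−1). The bound is attained by the star {A : i ∈ A} for any fixed i ∈ [n]. Here C(303−1, 2−1) = C(302, 1) = 302.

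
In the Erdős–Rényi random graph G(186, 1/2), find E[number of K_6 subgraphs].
E[# K_6] = C(186, 6) · (1/2)^C(6, 2) = 53011617022 / 2^15 = 26505808511/16384 ≈ 1617786.164001

For each 6-subset S of vertices (there are C(186, 6) = 53011617022 such S), let X_S = 1 if S induces a K_6 (all C(6, 2) = 15 edges present). Then P(X_S = 1) = (1/2)^15 = 1/32768. By linearity of expectation, E[# K_6] = C(186, 6) · (1/2)^15 = 53011617022 / 32768 = 26505808511/16384 ≈ 1617786.164001.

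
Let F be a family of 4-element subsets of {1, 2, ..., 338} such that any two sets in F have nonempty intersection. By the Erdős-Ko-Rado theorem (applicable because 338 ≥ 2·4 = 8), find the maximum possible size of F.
max |F| = C(337, 3) = 6322120

The Erdős-Ko-Rado theorem states: for n ≥ 2k, an intersecting family of k-subsets of an n-element set has size at most C(n − 1, k − 1), with equality for 'star' families {A ⊆ [n] : |A| = k, i ∈ A} (fix an element i). For n = 338, k = 4: C(337, 3) = 6322120.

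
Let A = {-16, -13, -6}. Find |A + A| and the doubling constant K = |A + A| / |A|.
K = |A + A| / |A| = 6/3 = 2

Enumerate A + A = {a + b : a, b ∈ A}. With |A| = 3, there are |A|^2 = 9 ordered sum pairs; collecting distinct values, A + A = {-32, -29, -26, -22, -19, -12}, so |A + A| = 6. Thus K = 6/3 = 2. For comparison, the minimum possible |A + A| over all 3-element sets is 2·3 − 1 = 5 (so min K = 5/3), attained only by arithmetic progressions.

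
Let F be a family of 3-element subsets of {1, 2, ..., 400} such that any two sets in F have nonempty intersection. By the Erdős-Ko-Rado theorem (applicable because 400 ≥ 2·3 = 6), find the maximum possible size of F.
max |F| = C(399, 2) = 79401

The Erdős-Ko-Rado theorem states: for n ≥ 2k, an intersecting family of k-subsets of an n-element set has size at most C(n − 1, k − 1), with equality for 'star' families {A ⊆ [n] : |A| = k, i ∈ A} (fix an element i). For n = 400, k = 3: C(399, 2) = 79401.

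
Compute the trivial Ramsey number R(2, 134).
R(2, 134) = 134

R(2, k) = k for all k ≥ 2: in a 2-colouring of K_k, either some edge is red (a red K_2) or all edges are blue (a blue K_k). And K_{133} coloured all-blue has no blue K_134, so R(2, 134) > 133. Hence R(2, 134) = 134.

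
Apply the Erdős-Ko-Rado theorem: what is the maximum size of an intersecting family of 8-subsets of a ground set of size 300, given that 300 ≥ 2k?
max |F| = C(299, 7) = 39494993171634

Erdős-Ko-Rado (1961): when n ≥ 2k, max |F| = C(n−1, k−1). The bound is attained by the star {A : i ∈ A} for any fixed i ∈ [n]. Here C(300−1, 8−1) = C(299, 7) = 39494993171634.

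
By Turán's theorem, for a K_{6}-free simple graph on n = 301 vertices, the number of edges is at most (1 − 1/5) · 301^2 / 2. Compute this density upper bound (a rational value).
Turán density bound = (4/5) · 301^2/2 = 181202/5 ≈ 36240.4

Turán's theorem: ex(n, K_{r+1}) is achieved by the complete r-partite Turán graph T(n, r) with parts as balanced as possible, and is at most (1 − 1/r) · n^2/2. For r = 5, n = 301: the density bound is (4/5) · 90601/2 = 181202/5 ≈ 36240.4. The integer-valued extremum is e(T(301, 5)) = 36240, which is strictly less than the density bound 181202/5 since 5 ∤ 301 (the parts of T(301, 5) cannot all be equal).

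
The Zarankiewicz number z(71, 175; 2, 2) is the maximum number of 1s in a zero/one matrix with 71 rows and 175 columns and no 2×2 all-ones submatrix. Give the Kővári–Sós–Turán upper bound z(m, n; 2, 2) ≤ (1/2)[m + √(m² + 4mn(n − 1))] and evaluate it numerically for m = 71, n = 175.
z(71, 175; 2, 2) ≤ (1/2)[71 + √(71² + 4·71·175·174)] = (1/2)[71 + √8652841] = 1506.2856

Kővári–Sós–Turán: let r_1, ..., r_71 be the row sums and z = Σ r_i the total number of 1s. Each pair of columns can share at most one row with both entries 1 (else a 2×2 all-ones block appears), so Σ_i C(r_i, 2) ≤ C(175, 2) = 15225. By convexity Σ_i C(r_i, 2) ≥ 71·C(z/71, 2) = z(z − 71)/(2·71), giving z² − 71z − 71·175·174 ≤ 0 and hence z ≤ (1/2)[71 + √(5041 + 4·2161950)] = (1/2)[71 + √8652841] ≈ (1/2)(71 + 2941.5712) = 1506.2856.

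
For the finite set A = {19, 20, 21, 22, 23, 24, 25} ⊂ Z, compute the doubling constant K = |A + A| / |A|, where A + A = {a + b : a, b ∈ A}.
K = |A + A| / |A| = 13/7

Enumerate A + A = {a + b : a, b ∈ A}. With |A| = 7, there are |A|^2 = 49 ordered sum pairs; collecting distinct values, A + A = {38, 39, 40, 41, 42, 43, 44, 45, 46, 47, 48, 49, 50}, so |A + A| = 13. Thus K = 13/7. Here |A + A| = 2|A| − 1 = 13, the minimum possible — so K = 13/7 is minimal, which holds iff A is an arithmetic progression.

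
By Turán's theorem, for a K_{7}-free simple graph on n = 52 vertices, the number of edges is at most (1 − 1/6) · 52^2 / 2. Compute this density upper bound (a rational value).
Turán density bound = (5/6) · 52^2/2 = 3380/3 ≈ 1126.6667

Turán's theorem: ex(n, K_{r+1}) is achieved by the complete r-partite Turán graph T(n, r) with parts as balanced as possible, and is at most (1 − 1/r) · n^2/2. For r = 6, n = 52: the density bound is (5/6) · 2704/2 = 3380/3 ≈ 1126.6667. The integer-valued extremum is e(T(52, 6)) = 1126, which is strictly less than the density bound 3380/3 since 6 ∤ 52 (the parts of T(52, 6) cannot all be equal).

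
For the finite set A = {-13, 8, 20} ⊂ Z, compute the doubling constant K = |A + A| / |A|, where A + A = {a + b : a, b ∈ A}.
K = |A + A| / |A| = 6/3 = 2

Enumerate A + A = {a + b : a, b ∈ A}. With |A| = 3, there are |A|^2 = 9 ordered sum pairs; collecting distinct values, A + A = {-26, -5, 7, 16, 28, 40}, so |A + A| = 6. Thus K = 6/3 = 2. For comparison, the minimum possible |A + A| over all 3-element sets is 2·3 − 1 = 5 (so min K = 5/3), attained only by arithmetic progressions.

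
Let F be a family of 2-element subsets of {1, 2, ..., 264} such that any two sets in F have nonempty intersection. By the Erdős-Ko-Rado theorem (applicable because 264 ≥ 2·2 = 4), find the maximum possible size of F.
max |F| = C(263, 1) = 263

The Erdős-Ko-Rado theorem states: for n ≥ 2k, an intersecting family of k-subsets of an n-element set has size at most C(n − 1, k − 1), with equality for 'star' families {A ⊆ [n] : |A| = k, i ∈ A} (fix an element i). For n = 264, k = 2: C(263, 1) = 263.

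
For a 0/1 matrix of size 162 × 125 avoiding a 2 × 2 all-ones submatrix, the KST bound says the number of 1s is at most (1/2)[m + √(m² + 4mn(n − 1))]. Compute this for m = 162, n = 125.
z(162, 125; 2, 2) ≤ (1/2)[162 + √(162² + 4·162·125·124)] = (1/2)[162 + √10070244] = 1667.6824

Kővári–Sós–Turán: let r_1, ..., r_162 be the row sums and z = Σ r_i the total number of 1s. Each pair of columns can share at most one row with both entries 1 (else a 2×2 all-ones block appears), so Σ_i C(r_i, 2) ≤ C(125, 2) = 7750. By convexity Σ_i C(r_i, 2) ≥ 162·C(z/162, 2) = z(z − 162)/(2·162), giving z² − 162z − 162·125·124 ≤ 0 and hence z ≤ (1/2)[162 + √(26244 + 4·2511000)] = (1/2)[162 + √10070244] ≈ (1/2)(162 + 3173.3648) = 1667.6824.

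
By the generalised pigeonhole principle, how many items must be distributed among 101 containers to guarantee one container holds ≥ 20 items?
n = (20 − 1)·101 + 1 = 1920

By the generalised pigeonhole principle, to guarantee some box contains ≥ r objects we need more than (r − 1) · k objects total. Threshold: n = (r − 1) · k + 1. With r = 20 and k = 101: n = 19 · 101 + 1 = 1919 + 1 = 1920. For n = 1919 = 19 · 101, we can put exactly 19 objects in every box, avoiding 20 in any single one — so 1920 is tight.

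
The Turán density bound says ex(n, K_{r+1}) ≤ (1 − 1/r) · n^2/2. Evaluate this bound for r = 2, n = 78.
Turán density bound = (1/2) · 78^2/2 = 1521

Turán's theorem: ex(n, K_{r+1}) is achieved by the complete r-partite Turán graph T(n, r) with parts as balanced as possible, and is at most (1 − 1/r) · n^2/2. For r = 2, n = 78: the density bound is (1/2) · 6084/2 = 1521. Since 2 ∣ 78, the Turán graph T(78, 2) has parts of equal size 39, and its edge count e(T(78, 2)) = 1521 attains the density bound exactly.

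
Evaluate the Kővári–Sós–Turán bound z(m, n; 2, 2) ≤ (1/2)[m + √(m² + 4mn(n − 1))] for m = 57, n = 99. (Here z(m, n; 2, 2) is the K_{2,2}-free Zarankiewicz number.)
z(57, 99; 2, 2) ≤ (1/2)[57 + √(57² + 4·57·99·98)] = (1/2)[57 + √2215305] = 772.695

Kővári–Sós–Turán: let r_1, ..., r_57 be the row sums and z = Σ r_i the total number of 1s. Each pair of columns can share at most one row with both entries 1 (else a 2×2 all-ones block appears), so Σ_i C(r_i, 2) ≤ C(99, 2) = 4851. By convexity Σ_i C(r_i, 2) ≥ 57·C(z/57, 2) = z(z − 57)/(2·57), giving z² − 57z − 57·99·98 ≤ 0 and hence z ≤ (1/2)[57 + √(3249 + 4·553014)] = (1/2)[57 + √2215305] ≈ (1/2)(57 + 1488.3901) = 772.695.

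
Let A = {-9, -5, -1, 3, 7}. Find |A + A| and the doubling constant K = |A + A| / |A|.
K = |A + A| / |A| = 9/5

Enumerate A + A = {a + b : a, b ∈ A}. With |A| = 5, there are |A|^2 = 25 ordered sum pairs; collecting distinct values, A + A = {-18, -14, -10, -6, -2, 2, 6, 10, 14}, so |A + A| = 9. Thus K = 9/5. Here |A + A| = 2|A| − 1 = 9, the minimum possible — so K = 9/5 is minimal, which holds iff A is an arithmetic progression.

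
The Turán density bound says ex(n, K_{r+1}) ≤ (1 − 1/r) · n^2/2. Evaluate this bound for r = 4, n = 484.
Turán density bound = (3/4) · 484^2/2 = 87846

Turán's theorem: ex(n, K_{r+1}) is achieved by the complete r-partite Turán graph T(n, r) with parts as balanced as possible, and is at most (1 − 1/r) · n^2/2. For r = 4, n = 484: the density bound is (3/4) · 234256/2 = 87846. Since 4 ∣ 484, the Turán graph T(484, 4) has parts of equal size 121, and its edge count e(T(484, 4)) = 87846 attains the density bound exactly.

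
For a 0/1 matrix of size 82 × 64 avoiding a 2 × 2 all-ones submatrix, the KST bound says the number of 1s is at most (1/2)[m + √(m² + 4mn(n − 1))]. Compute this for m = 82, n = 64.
z(82, 64; 2, 2) ≤ (1/2)[82 + √(82² + 4·82·64·63)] = (1/2)[82 + √1329220] = 617.459

Kővári–Sós–Turán: let r_1, ..., r_82 be the row sums and z = Σ r_i the total number of 1s. Each pair of columns can share at most one row with both entries 1 (else a 2×2 all-ones block appears), so Σ_i C(r_i, 2) ≤ C(64, 2) = 2016. By convexity Σ_i C(r_i, 2) ≥ 82·C(z/82, 2) = z(z − 82)/(2·82), giving z² − 82z − 82·64·63 ≤ 0 and hence z ≤ (1/2)[82 + √(6724 + 4·330624)] = (1/2)[82 + √1329220] ≈ (1/2)(82 + 1152.918) = 617.459.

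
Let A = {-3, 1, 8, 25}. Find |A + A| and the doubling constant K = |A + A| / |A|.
K = |A + A| / |A| = 10/4 = 5/2

Enumerate A + A = {a + b : a, b ∈ A}. With |A| = 4, there are |A|^2 = 16 ordered sum pairs; collecting distinct values, A + A = {-6, -2, 2, 5, 9, 16, 22, 26, 33, 50}, so |A + A| = 10. Thus K = 10/4 = 5/2. For comparison, the minimum possible |A + A| over all 4-element sets is 2·4 − 1 = 7 (so min K = 7/4), attained only by arithmetic progressions.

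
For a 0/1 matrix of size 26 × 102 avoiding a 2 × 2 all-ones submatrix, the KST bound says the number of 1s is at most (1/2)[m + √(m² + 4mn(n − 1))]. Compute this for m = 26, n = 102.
z(26, 102; 2, 2) ≤ (1/2)[26 + √(26² + 4·26·102·101)] = (1/2)[26 + √1072084] = 530.7074

Kővári–Sós–Turán: let r_1, ..., r_26 be the row sums and z = Σ r_i the total number of 1s. Each pair of columns can share at most one row with both entries 1 (else a 2×2 all-ones block appears), so Σ_i C(r_i, 2) ≤ C(102, 2) = 5151. By convexity Σ_i C(r_i, 2) ≥ 26·C(z/26, 2) = z(z − 26)/(2·26), giving z² − 26z − 26·102·101 ≤ 0 and hence z ≤ (1/2)[26 + √(676 + 4·267852)] = (1/2)[26 + √1072084] ≈ (1/2)(26 + 1035.4149) = 530.7074.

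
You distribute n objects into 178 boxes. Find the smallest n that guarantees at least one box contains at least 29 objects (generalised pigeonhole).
n = (29 − 1)·178 + 1 = 4985

By the generalised pigeonhole principle, to guarantee some box contains ≥ r objects we need more than (r − 1) · k objects total. Threshold: n = (r − 1) · k + 1. With r = 29 and k = 178: n = 28 · 178 + 1 = 4984 + 1 = 4985. For n = 4984 = 28 · 178, we can put exactly 28 objects in every box, avoiding 29 in any single one — so 4985 is tight.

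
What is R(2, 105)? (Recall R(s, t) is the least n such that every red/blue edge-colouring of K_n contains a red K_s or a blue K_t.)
R(2, 105) = 105

R(2, k) = k for all k ≥ 2: in a 2-colouring of K_k, either some edge is red (a red K_2) or all edges are blue (a blue K_k). And K_{104} coloured all-blue has no blue K_105, so R(2, 105) > 104. Hence R(2, 105) = 105.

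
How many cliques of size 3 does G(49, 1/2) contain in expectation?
E[# K_3] = C(49, 3) · (1/2)^C(3, 2) = 18424 / 2^3 = 2303

For each 3-subset S of vertices (there are C(49, 3) = 18424 such S), let X_S = 1 if S induces a K_3 (all C(3, 2) = 3 edges present). Then P(X_S = 1) = (1/2)^3 = 1/8. By linearity of expectation, E[# K_3] = C(49, 3) · (1/2)^3 = 18424 / 8 = 2303.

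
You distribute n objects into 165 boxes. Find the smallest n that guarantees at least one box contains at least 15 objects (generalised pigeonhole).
n = (15 − 1)·165 + 1 = 2311

By the generalised pigeonhole principle, to guarantee some box contains ≥ r objects we need more than (r − 1) · k objects total. Threshold: n = (r − 1) · k + 1. With r = 15 and k = 165: n = 14 · 165 + 1 = 2310 + 1 = 2311. For n = 2310 = 14 · 165, we can put exactly 14 objects in every box, avoiding 15 in any single one — so 2311 is tight.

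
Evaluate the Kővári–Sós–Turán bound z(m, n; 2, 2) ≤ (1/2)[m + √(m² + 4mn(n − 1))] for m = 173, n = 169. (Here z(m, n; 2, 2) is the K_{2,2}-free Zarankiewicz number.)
z(173, 169; 2, 2) ≤ (1/2)[173 + √(173² + 4·173·169·168)] = (1/2)[173 + √19677193] = 2304.4491

Kővári–Sós–Turán: let r_1, ..., r_173 be the row sums and z = Σ r_i the total number of 1s. Each pair of columns can share at most one row with both entries 1 (else a 2×2 all-ones block appears), so Σ_i C(r_i, 2) ≤ C(169, 2) = 14196. By convexity Σ_i C(r_i, 2) ≥ 173·C(z/173, 2) = z(z − 173)/(2·173), giving z² − 173z − 173·169·168 ≤ 0 and hence z ≤ (1/2)[173 + √(29929 + 4·4911816)] = (1/2)[173 + √19677193] ≈ (1/2)(173 + 4435.8982) = 2304.4491.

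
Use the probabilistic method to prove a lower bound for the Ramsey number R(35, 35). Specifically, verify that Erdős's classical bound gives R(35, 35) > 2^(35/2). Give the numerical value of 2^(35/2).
2^(35/2) = 185363.8; so R(35, 35) > 185363.8

Colour each edge of K_n uniformly at random with red/blue. The expected number of monochromatic K_35 is C(n, 35) · 2 · 2^(−C(35,2)). If C(n, 35) · 2^(1 − C(35,2)) < 1, then with positive probability no monochromatic K_35 exists, so R(35, 35) > n. The standard estimate C(n, 35) ≤ n^35/35! shows this inequality holds whenever n ≤ 2^(35/2) (since 35! · 2^(C(35,2) − 1) > 2^(35^2/2) ≥ n^35). Hence R(35, 35) > 2^(35/2) = 185363.8.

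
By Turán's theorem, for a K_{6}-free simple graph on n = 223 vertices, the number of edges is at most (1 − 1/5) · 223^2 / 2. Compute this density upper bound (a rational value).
Turán density bound = (4/5) · 223^2/2 = 99458/5 ≈ 19891.6

Turán's theorem: ex(n, K_{r+1}) is achieved by the complete r-partite Turán graph T(n, r) with parts as balanced as possible, and is at most (1 − 1/r) · n^2/2. For r = 5, n = 223: the density bound is (4/5) · 49729/2 = 99458/5 ≈ 19891.6. The integer-valued extremum is e(T(223, 5)) = 19891, which is strictly less than the density bound 99458/5 since 5 ∤ 223 (the parts of T(223, 5) cannot all be equal).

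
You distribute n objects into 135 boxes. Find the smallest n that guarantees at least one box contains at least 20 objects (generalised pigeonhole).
n = (20 − 1)·135 + 1 = 2566

By the generalised pigeonhole principle, to guarantee some box contains ≥ r objects we need more than (r − 1) · k objects total. Threshold: n = (r − 1) · k + 1. With r = 20 and k = 135: n = 19 · 135 + 1 = 2565 + 1 = 2566. For n = 2565 = 19 · 135, we can put exactly 19 objects in every box, avoiding 20 in any single one — so 2566 is tight.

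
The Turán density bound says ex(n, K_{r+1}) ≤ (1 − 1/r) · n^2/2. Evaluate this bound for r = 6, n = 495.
Turán density bound = (5/6) · 495^2/2 = 408375/4 ≈ 102093.75

Turán's theorem: ex(n, K_{r+1}) is achieved by the complete r-partite Turán graph T(n, r) with parts as balanced as possible, and is at most (1 − 1/r) · n^2/2. For r = 6, n = 495: the density bound is (5/6) · 245025/2 = 408375/4 ≈ 102093.75. The integer-valued extremum is e(T(495, 6)) = 102093, which is strictly less than the density bound 408375/4 since 6 ∤ 495 (the parts of T(495, 6) cannot all be equal).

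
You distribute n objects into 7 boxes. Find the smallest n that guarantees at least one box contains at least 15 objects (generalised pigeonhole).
n = (15 − 1)·7 + 1 = 99

By the generalised pigeonhole principle, to guarantee some box contains ≥ r objects we need more than (r − 1) · k objects total. Threshold: n = (r − 1) · k + 1. With r = 15 and k = 7: n = 14 · 7 + 1 = 98 + 1 = 99. For n = 98 = 14 · 7, we can put exactly 14 objects in every box, avoiding 15 in any single one — so 99 is tight.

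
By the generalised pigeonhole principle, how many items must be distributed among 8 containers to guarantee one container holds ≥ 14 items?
n = (14 − 1)·8 + 1 = 105

By the generalised pigeonhole principle, to guarantee some box contains ≥ r objects we need more than (r − 1) · k objects total. Threshold: n = (r − 1) · k + 1. With r = 14 and k = 8: n = 13 · 8 + 1 = 104 + 1 = 105. For n = 104 = 13 · 8, we can put exactly 13 objects in every box, avoiding 14 in any single one — so 105 is tight.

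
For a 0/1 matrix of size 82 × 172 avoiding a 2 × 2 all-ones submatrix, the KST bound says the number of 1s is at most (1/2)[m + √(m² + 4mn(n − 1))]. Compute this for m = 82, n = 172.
z(82, 172; 2, 2) ≤ (1/2)[82 + √(82² + 4·82·172·171)] = (1/2)[82 + √9653860] = 1594.5331

Kővári–Sós–Turán: let r_1, ..., r_82 be the row sums and z = Σ r_i the total number of 1s. Each pair of columns can share at most one row with both entries 1 (else a 2×2 all-ones block appears), so Σ_i C(r_i, 2) ≤ C(172, 2) = 14706. By convexity Σ_i C(r_i, 2) ≥ 82·C(z/82, 2) = z(z − 82)/(2·82), giving z² − 82z − 82·172·171 ≤ 0 and hence z ≤ (1/2)[82 + √(6724 + 4·2411784)] = (1/2)[82 + √9653860] ≈ (1/2)(82 + 3107.0661) = 1594.5331.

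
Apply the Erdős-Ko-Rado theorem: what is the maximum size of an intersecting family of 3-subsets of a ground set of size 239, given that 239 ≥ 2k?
max |F| = C(238, 2) = 28203

Erdős-Ko-Rado (1961): when n ≥ 2k, max |F| = C(n−1, k−1). The bound is attained by the star {A : i ∈ A} for any fixed i ∈ [n]. Here C(239−1, 3−1) = C(238, 2) = 28203.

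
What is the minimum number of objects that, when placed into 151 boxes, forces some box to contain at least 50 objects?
n = (50 − 1)·151 + 1 = 7400

By the generalised pigeonhole principle, to guarantee some box contains ≥ r objects we need more than (r − 1) · k objects total. Threshold: n = (r − 1) · k + 1. With r = 50 and k = 151: n = 49 · 151 + 1 = 7399 + 1 = 7400. For n = 7399 = 49 · 151, we can put exactly 49 objects in every box, avoiding 50 in any single one — so 7400 is tight.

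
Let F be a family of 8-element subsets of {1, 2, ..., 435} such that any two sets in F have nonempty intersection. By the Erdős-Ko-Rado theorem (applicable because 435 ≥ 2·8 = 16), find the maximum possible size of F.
max |F| = C(434, 7) = 548122491526896

The Erdős-Ko-Rado theorem states: for n ≥ 2k, an intersecting family of k-subsets of an n-element set has size at most C(n − 1, k − 1), with equality for 'star' families {A ⊆ [n] : |A| = k, i ∈ A} (fix an element i). For n = 435, k = 8: C(434, 7) = 548122491526896.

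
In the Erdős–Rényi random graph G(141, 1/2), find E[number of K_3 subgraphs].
E[# K_3] = C(141, 3) · (1/2)^C(3, 2) = 457310 / 2^3 = 228655/4 = 57163.75

For each 3-subset S of vertices (there are C(141, 3) = 457310 such S), let X_S = 1 if S induces a K_3 (all C(3, 2) = 3 edges present). Then P(X_S = 1) = (1/2)^3 = 1/8. By linearity of expectation, E[# K_3] = C(141, 3) · (1/2)^3 = 457310 / 8 = 228655/4 = 57163.75.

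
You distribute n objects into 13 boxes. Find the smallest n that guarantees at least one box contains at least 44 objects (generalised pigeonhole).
n = (44 − 1)·13 + 1 = 560

By the generalised pigeonhole principle, to guarantee some box contains ≥ r objects we need more than (r − 1) · k objects total. Threshold: n = (r − 1) · k + 1. With r = 44 and k = 13: n = 43 · 13 + 1 = 559 + 1 = 560. For n = 559 = 43 · 13, we can put exactly 43 objects in every box, avoiding 44 in any single one — so 560 is tight.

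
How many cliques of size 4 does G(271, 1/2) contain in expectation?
E[# K_4] = C(271, 4) · (1/2)^C(4, 2) = 219790485 / 2^6 = 3434226.328125

For each 4-subset S of vertices (there are C(271, 4) = 219790485 such S), let X_S = 1 if S induces a K_4 (all C(4, 2) = 6 edges present). Then P(X_S = 1) = (1/2)^6 = 1/64. By linearity of expectation, E[# K_4] = C(271, 4) · (1/2)^6 = 219790485 / 64 = 3434226.328125.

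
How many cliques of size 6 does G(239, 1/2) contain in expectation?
E[# K_6] = C(239, 6) · (1/2)^C(6, 2) = 242988897333 / 2^15 ≈ 7415432.657867

For each 6-subset S of vertices (there are C(239, 6) = 242988897333 such S), let X_S = 1 if S induces a K_6 (all C(6, 2) = 15 edges present). Then P(X_S = 1) = (1/2)^15 = 1/32768. By linearity of expectation, E[# K_6] = C(239, 6) · (1/2)^15 = 242988897333 / 32768 ≈ 7415432.657867.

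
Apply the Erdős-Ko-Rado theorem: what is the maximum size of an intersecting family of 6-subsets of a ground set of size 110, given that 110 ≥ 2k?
max |F| = C(109, 5) = 116828271

The Erdős-Ko-Rado theorem states: for n ≥ 2k, an intersecting family of k-subsets of an n-element set has size at most C(n − 1, k − 1), with equality for 'star' families {A ⊆ [n] : |A| = k, i ∈ A} (fix an element i). For n = 110, k = 6: C(109, 5) = 116828271.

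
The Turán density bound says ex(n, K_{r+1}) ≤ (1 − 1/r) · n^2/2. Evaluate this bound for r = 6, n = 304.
Turán density bound = (5/6) · 304^2/2 = 115520/3 ≈ 38506.6667

Turán's theorem: ex(n, K_{r+1}) is achieved by the complete r-partite Turán graph T(n, r) with parts as balanced as possible, and is at most (1 − 1/r) · n^2/2. For r = 6, n = 304: the density bound is (5/6) · 92416/2 = 115520/3 ≈ 38506.6667. The integer-valued extremum is e(T(304, 6)) = 38506, which is strictly less than the density bound 115520/3 since 6 ∤ 304 (the parts of T(304, 6) cannot all be equal).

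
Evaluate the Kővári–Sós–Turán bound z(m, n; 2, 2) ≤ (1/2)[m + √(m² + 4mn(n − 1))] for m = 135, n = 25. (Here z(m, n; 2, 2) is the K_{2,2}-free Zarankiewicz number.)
z(135, 25; 2, 2) ≤ (1/2)[135 + √(135² + 4·135·25·24)] = (1/2)[135 + √342225] = 360

Kővári–Sós–Turán: let r_1, ..., r_135 be the row sums and z = Σ r_i the total number of 1s. Each pair of columns can share at most one row with both entries 1 (else a 2×2 all-ones block appears), so Σ_i C(r_i, 2) ≤ C(25, 2) = 300. By convexity Σ_i C(r_i, 2) ≥ 135·C(z/135, 2) = z(z − 135)/(2·135), giving z² − 135z − 135·25·24 ≤ 0 and hence z ≤ (1/2)[135 + √(18225 + 4·81000)] = (1/2)[135 + √342225] ≈ (1/2)(135 + 585) = 360.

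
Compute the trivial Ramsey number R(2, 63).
R(2, 63) = 63

R(2, k) = k for all k ≥ 2: in a 2-colouring of K_k, either some edge is red (a red K_2) or all edges are blue (a blue K_k). And K_{62} coloured all-blue has no blue K_63, so R(2, 63) > 62. Hence R(2, 63) = 63.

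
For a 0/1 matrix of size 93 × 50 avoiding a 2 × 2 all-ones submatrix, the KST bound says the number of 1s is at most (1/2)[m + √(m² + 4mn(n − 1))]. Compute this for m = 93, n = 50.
z(93, 50; 2, 2) ≤ (1/2)[93 + √(93² + 4·93·50·49)] = (1/2)[93 + √920049] = 526.0959

Kővári–Sós–Turán: let r_1, ..., r_93 be the row sums and z = Σ r_i the total number of 1s. Each pair of columns can share at most one row with both entries 1 (else a 2×2 all-ones block appears), so Σ_i C(r_i, 2) ≤ C(50, 2) = 1225. By convexity Σ_i C(r_i, 2) ≥ 93·C(z/93, 2) = z(z − 93)/(2·93), giving z² − 93z − 93·50·49 ≤ 0 and hence z ≤ (1/2)[93 + √(8649 + 4·227850)] = (1/2)[93 + √920049] ≈ (1/2)(93 + 959.1918) = 526.0959.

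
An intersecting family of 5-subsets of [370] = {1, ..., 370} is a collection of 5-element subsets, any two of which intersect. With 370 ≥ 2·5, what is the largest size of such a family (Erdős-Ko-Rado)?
max |F| = C(369, 4) = 759993876

Erdős-Ko-Rado (1961): when n ≥ 2k, max |F| = C(n−1, k−1). The bound is attained by the star {A : i ∈ A} for any fixed i ∈ [n]. Here C(370−1, 5−1) = C(369, 4) = 759993876.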